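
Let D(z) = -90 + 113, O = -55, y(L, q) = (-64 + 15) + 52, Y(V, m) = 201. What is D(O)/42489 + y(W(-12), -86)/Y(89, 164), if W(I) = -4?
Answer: 44030/2846763 ≈ 0.015467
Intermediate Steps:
y(L, q) = 3 (y(L, q) = -49 + 52 = 3)
D(z) = 23
D(O)/42489 + y(W(-12), -86)/Y(89, 164) = 23/42489 + 3/201 = 23*(1/42489) + 3*(1/201) = 23/42489 + 1/67 = 44030/2846763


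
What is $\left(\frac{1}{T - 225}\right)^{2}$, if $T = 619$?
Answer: $\frac{1}{155236} \approx 6.4418 \cdot 10^{-6}$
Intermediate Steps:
$\left(\frac{1}{T - 225}\right)^{2} = \left(\frac{1}{619 - 225}\right)^{2} = \left(\frac{1}{394}\right)^{2} = \frac{1}{155236}$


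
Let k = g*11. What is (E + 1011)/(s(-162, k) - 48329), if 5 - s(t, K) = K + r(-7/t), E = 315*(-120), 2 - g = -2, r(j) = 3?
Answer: 36789/48371 ≈ 0.76056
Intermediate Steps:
g = 4 (g = 2 - 1*(-2) = 2 + 2 = 4)
E = -37800
k = 44 (k = 4*11 = 44)
s(t, K) = 2 - K (s(t, K) = 5 - (K + 3) = 5 - (3 + K) = 5 + (-3 - K) = 2 - K)
(E + 1011)/(s(-162, k) - 48329) = (-37800 + 1011)/((2 - 1*44) - 48329) = -36789/((2 - 44) - 48329) = -36789/(-42 - 48329) = -36789/(-48371) = -36789*(-1/48371) = 36789/48371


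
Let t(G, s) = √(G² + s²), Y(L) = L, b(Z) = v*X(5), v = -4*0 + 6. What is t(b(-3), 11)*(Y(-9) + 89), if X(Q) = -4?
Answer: 80*√697 ≈ 2112.1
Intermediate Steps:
v = 6 (v = 0 + 6 = 6)
b(Z) = -24 (b(Z) = 6*(-4) = -24)
t(b(-3), 11)*(Y(-9) + 89) = √((-24)² + 11²)*(-9 + 89) = √(576 + 121)*80 = √697*80 = 80*√697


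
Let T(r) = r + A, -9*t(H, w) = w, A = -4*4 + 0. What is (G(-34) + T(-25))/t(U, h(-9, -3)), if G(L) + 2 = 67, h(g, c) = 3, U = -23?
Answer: -72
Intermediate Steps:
A = -16 (A = -16 + 0 = -16)
t(H, w) = -w/9
G(L) = 65 (G(L) = -2 + 67 = 65)
T(r) = -16 + r (T(r) = r - 16 = -16 + r)
(G(-34) + T(-25))/t(U, h(-9, -3)) = (65 + (-16 - 25))/((-1/9*3)) = (65 - 41)/(-1/3) = 24*(-3) = -72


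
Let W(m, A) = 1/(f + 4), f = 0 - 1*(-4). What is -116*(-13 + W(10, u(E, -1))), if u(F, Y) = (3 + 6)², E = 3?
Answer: 2987/2 ≈ 1493.5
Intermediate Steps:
u(F, Y) = 81 (u(F, Y) = 9² = 81)
f = 4 (f = 0 + 4 = 4)
W(m, A) = ⅛ (W(m, A) = 1/(4 + 4) = 1/8 = ⅛)
-116*(-13 + W(10, u(E, -1))) = -116*(-13 + ⅛) = -116*(-103/8) = 2987/2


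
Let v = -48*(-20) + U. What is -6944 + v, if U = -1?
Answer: -5985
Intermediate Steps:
v = 959 (v = -48*(-20) - 1 = 960 - 1 = 959)
-6944 + v = -6944 + 959 = -5985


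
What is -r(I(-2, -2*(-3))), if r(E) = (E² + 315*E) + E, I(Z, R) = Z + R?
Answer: -1280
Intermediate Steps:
I(Z, R) = R + Z
r(E) = E² + 316*E
-r(I(-2, -2*(-3))) = -(-2*(-3) - 2)*(316 + (-2*(-3) - 2)) = -(6 - 2)*(316 + (6 - 2)) = -4*(316 + 4) = -4*320 = -1*1280 = -1280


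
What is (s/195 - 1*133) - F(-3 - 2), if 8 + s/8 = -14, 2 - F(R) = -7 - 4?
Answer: -28646/195 ≈ -146.90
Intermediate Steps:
F(R) = 13 (F(R) = 2 - (-7 - 4) = 2 - 1*(-11) = 2 + 11 = 13)
s = -176 (s = -64 + 8*(-14) = -64 - 112 = -176)
(s/195 - 1*133) - F(-3 - 2) = (-176/195 - 1*133) - 1*13 = (-176*1/195 - 133) - 13 = (-176/195 - 133) - 13 = -26111/195 - 13 = -28646/195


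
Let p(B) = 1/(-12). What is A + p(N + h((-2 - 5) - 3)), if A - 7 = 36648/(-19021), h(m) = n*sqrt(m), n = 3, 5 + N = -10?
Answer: 1138967/228252 ≈ 4.9900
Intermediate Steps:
N = -15 (N = -5 - 10 = -15)
h(m) = 3*sqrt(m)
p(B) = -1/12
A = 96499/19021 (A = 7 + 36648/(-19021) = 7 + 36648*(-1/19021) = 7 - 36648/19021 = 96499/19021 ≈ 5.0733)
A + p(N + h((-2 - 5) - 3)) = 96499/19021 - 1/12 = 1138967/228252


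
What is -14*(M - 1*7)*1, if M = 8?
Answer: -14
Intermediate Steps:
-14*(M - 1*7)*1 = -14*(8 - 1*7)*1 = -14*(8 - 7)*1 = -14*1*1 = -14*1 = -14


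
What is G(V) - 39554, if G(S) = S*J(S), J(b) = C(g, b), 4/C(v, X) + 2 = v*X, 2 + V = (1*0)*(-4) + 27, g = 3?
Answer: -2887342/73 ≈ -39553.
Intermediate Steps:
V = 25 (V = -2 + ((1*0)*(-4) + 27) = -2 + (0*(-4) + 27) = -2 + (0 + 27) = -2 + 27 = 25)
C(v, X) = 4/(-2 + X*v) (C(v, X) = 4/(-2 + v*X) = 4/(-2 + X*v))
J(b) = 4/(-2 + 3*b) (J(b) = 4/(-2 + b*3) = 4/(-2 + 3*b))
G(S) = 4*S/(-2 + 3*S) (G(S) = S*(4/(-2 + 3*S)) = 4*S/(-2 + 3*S))
G(V) - 39554 = 4*25/(-2 + 3*25) - 39554 = 4*25/(-2 + 75) - 39554 = 4*25/73 - 39554 = 4*25*(1/73) - 39554 = 100/73 - 39554 = -2887342/73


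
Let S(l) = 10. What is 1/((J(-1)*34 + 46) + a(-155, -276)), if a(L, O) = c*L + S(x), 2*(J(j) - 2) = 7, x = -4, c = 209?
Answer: -1/32152 ≈ -3.1102e-5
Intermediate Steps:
J(j) = 11/2 (J(j) = 2 + (½)*7 = 2 + 7/2 = 11/2)
a(L, O) = 10 + 209*L (a(L, O) = 209*L + 10 = 10 + 209*L)
1/((J(-1)*34 + 46) + a(-155, -276)) = 1/(((11/2)*34 + 46) + (10 + 209*(-155))) = 1/((187 + 46) + (10 - 32395)) = 1/(233 - 32385) = 1/(-32152) = -1/32152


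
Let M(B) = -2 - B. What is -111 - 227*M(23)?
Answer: 5564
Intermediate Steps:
-111 - 227*M(23) = -111 - 227*(-2 - 1*23) = -111 - 227*(-2 - 23) = -111 - 227*(-25) = -111 + 5675 = 5564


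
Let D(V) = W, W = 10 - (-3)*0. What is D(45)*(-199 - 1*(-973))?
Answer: 7740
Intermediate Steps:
W = 10 (W = 10 - 1*0 = 10 + 0 = 10)
D(V) = 10
D(45)*(-199 - 1*(-973)) = 10*(-199 - 1*(-973)) = 10*(-199 + 973) = 10*774 = 7740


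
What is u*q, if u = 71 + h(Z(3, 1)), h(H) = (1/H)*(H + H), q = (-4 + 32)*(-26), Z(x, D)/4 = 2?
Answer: -53144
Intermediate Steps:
Z(x, D) = 8 (Z(x, D) = 4*2 = 8)
q = -728 (q = 28*(-26) = -728)
h(H) = 2 (h(H) = (2*H)/H = 2)
u = 73 (u = 71 + 2 = 73)
u*q = 73*(-728) = -53144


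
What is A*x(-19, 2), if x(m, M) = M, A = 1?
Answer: 2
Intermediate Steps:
A*x(-19, 2) = 1*2 = 2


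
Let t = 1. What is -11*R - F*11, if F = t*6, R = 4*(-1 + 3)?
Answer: -154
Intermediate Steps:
R = 8 (R = 4*2 = 8)
F = 6 (F = 1*6 = 6)
-11*R - F*11 = -11*8 - 6*11 = -88 - 1*66 = -88 - 66 = -154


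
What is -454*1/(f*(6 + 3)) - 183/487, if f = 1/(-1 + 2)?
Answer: -222745/4383 ≈ -50.820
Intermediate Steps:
f = 1 (f = 1/1 = 1)
-454*1/(f*(6 + 3)) - 183/487 = -454/(6 + 3) - 183/487 = -454/(1*9) - 183*1/487 = -454/9 - 183/487 = -222745/4383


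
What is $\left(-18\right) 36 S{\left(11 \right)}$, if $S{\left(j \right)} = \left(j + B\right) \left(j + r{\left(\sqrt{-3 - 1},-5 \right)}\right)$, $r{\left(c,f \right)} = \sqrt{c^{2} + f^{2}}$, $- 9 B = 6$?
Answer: $-73656 - 6696 \sqrt{21} \approx -1.0434 \cdot 10^{5}$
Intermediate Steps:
$B = - \frac{2}{3}$ ($B = \left(- \frac{1}{9}\right) 6 = - \frac{2}{3} \approx -0.66667$)
$S{\left(j \right)} = \left(- \frac{2}{3} + j\right) \left(j + \sqrt{21}\right)$ ($S{\left(j \right)} = \left(j - \frac{2}{3}\right) \left(j + \sqrt{\left(\sqrt{-3 - 1}\right)^{2} + \left(-5\right)^{2}}\right) = \left(- \frac{2}{3} + j\right) \left(j + \sqrt{\left(\sqrt{-4}\right)^{2} + 25}\right) = \left(- \frac{2}{3} + j\right) \left(j + \sqrt{\left(2 i\right)^{2} + 25}\right) = \left(- \frac{2}{3} + j\right) \left(j + \sqrt{-4 + 25}\right) = \left(- \frac{2}{3} + j\right) \left(j + \sqrt{21}\right)$)
$\left(-18\right) 36 S{\left(11 \right)} = \left(-18\right) 36 \left(11^{2} - \frac{22}{3} - \frac{2 \sqrt{21}}{3} + 11 \sqrt{21}\right) = - 648 \left(121 - \frac{22}{3} - \frac{2 \sqrt{21}}{3} + 11 \sqrt{21}\right) = - 648 \left(\frac{341}{3} + \frac{31 \sqrt{21}}{3}\right) = -73656 - 6696 \sqrt{21}$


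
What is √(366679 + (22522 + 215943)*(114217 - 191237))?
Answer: I*√18366207621 ≈ 1.3552e+5*I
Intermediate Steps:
√(366679 + (22522 + 215943)*(114217 - 191237)) = √(366679 + 238465*(-77020)) = √(366679 - 18366574300) = √(-18366207621) = I*√18366207621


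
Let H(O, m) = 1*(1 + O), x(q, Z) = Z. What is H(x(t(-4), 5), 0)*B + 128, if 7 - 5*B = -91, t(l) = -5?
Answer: 1228/5 ≈ 245.60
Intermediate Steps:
B = 98/5 (B = 7/5 - ⅕*(-91) = 7/5 + 91/5 = 98/5 ≈ 19.600)
H(O, m) = 1 + O
H(x(t(-4), 5), 0)*B + 128 = (1 + 5)*(98/5) + 128 = 6*(98/5) + 128 = 588/5 + 128 = 1228/5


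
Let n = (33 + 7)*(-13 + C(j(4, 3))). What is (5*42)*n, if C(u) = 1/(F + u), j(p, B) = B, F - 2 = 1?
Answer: -107800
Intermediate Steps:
F = 3 (F = 2 + 1 = 3)
C(u) = 1/(3 + u)
n = -1540/3 (n = (33 + 7)*(-13 + 1/(3 + 3)) = 40*(-13 + 1/6) = 40*(-77/6) = -1540/3 ≈ -513.33)
(5*42)*n = (5*42)*(-1540/3) = 210*(-1540/3) = -107800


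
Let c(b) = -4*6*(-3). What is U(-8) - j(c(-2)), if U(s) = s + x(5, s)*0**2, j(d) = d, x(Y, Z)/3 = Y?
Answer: -80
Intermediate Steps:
x(Y, Z) = 3*Y
c(b) = 72 (c(b) = -24*(-3) = 72)
U(s) = s (U(s) = s + (3*5)*0**2 = s + 15*0 = s + 0 = s)
U(-8) - j(c(-2)) = -8 - 1*72 = -8 - 72 = -80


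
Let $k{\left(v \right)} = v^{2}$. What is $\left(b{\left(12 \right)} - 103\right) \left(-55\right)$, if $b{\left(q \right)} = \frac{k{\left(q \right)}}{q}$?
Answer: $5005$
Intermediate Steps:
$b{\left(q \right)} = q$ ($b{\left(q \right)} = \frac{q^{2}}{q} = q$)
$\left(b{\left(12 \right)} - 103\right) \left(-55\right) = \left(12 - 103\right) \left(-55\right) = \left(-91\right) \left(-55\right) = 5005$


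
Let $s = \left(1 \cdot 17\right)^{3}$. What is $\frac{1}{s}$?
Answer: $\frac{1}{4913} \approx 0.00020354$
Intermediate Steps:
$s = 4913$ ($s = 17^{3} = 4913$)
$\frac{1}{s} = \frac{1}{4913}$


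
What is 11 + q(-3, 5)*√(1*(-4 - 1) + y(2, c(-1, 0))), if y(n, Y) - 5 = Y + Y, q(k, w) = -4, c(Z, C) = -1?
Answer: 11 - 4*I*√2 ≈ 11.0 - 5.6569*I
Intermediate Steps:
y(n, Y) = 5 + 2*Y (y(n, Y) = 5 + (Y + Y) = 5 + 2*Y)
11 + q(-3, 5)*√(1*(-4 - 1) + y(2, c(-1, 0))) = 11 - 4*√(1*(-4 - 1) + (5 + 2*(-1))) = 11 - 4*√(1*(-5) + (5 - 2)) = 11 - 4*√(-5 + 3) = 11 - 4*I*√2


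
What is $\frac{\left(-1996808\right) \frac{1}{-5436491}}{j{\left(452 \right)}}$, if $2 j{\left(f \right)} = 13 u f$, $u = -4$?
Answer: $- \frac{249601}{7986205279} \approx -3.1254 \cdot 10^{-5}$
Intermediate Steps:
$j{\left(f \right)} = - 26 f$ ($j{\left(f \right)} = \frac{13 \left(-4\right) f}{2} = \frac{\left(-52\right) f}{2} = - 26 f$)
$\frac{\left(-1996808\right) \frac{1}{-5436491}}{j{\left(452 \right)}} = \frac{\left(-1996808\right) \frac{1}{-5436491}}{\left(-26\right) 452} = \frac{\left(-1996808\right) \left(- \frac{1}{5436491}\right)}{-11752} = \frac{1996808}{5436491} \left(- \frac{1}{11752}\right) = - \frac{249601}{7986205279}$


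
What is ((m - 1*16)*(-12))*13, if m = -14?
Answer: 4680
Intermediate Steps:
((m - 1*16)*(-12))*13 = ((-14 - 1*16)*(-12))*13 = ((-14 - 16)*(-12))*13 = -30*(-12)*13 = 360*13 = 4680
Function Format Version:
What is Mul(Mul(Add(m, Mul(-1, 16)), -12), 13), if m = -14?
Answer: 4680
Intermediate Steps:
Mul(Mul(Add(m, Mul(-1, 16)), -12), 13) = Mul(Mul(Add(-14, Mul(-1, 16)), -12), 13) = Mul(Mul(Add(-14, -16), -12), 13) = Mul(Mul(-30, -12), 13) = Mul(360, 13) = 4680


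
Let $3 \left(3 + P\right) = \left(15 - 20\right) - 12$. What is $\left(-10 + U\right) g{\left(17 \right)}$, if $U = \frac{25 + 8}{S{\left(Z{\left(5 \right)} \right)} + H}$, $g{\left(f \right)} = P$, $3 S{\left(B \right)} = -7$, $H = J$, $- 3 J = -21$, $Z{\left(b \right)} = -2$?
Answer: $\frac{533}{21} \approx 25.381$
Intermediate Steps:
$J = 7$ ($J = \left(- \frac{1}{3}\right) \left(-21\right) = 7$)
$H = 7$
$S{\left(B \right)} = - \frac{7}{3}$ ($S{\left(B \right)} = \frac{1}{3} \left(-7\right) = - \frac{7}{3}$)
$P = - \frac{26}{3}$ ($P = -3 + \frac{\left(15 - 20\right) - 12}{3} = -3 + \frac{-5 - 12}{3} = -3 + \frac{1}{3} \left(-17\right) = -3 - \frac{17}{3} = - \frac{26}{3} \approx -8.6667$)
$g{\left(f \right)} = - \frac{26}{3}$
$U = \frac{99}{14}$ ($U = \frac{25 + 8}{- \frac{7}{3} + 7} = \frac{33}{\frac{14}{3}} = 33 \cdot \frac{3}{14} = \frac{99}{14} \approx 7.0714$)
$\left(-10 + U\right) g{\left(17 \right)} = \left(-10 + \frac{99}{14}\right) \left(- \frac{26}{3}\right) = \left(- \frac{41}{14}\right) \left(- \frac{26}{3}\right) = \frac{533}{21}$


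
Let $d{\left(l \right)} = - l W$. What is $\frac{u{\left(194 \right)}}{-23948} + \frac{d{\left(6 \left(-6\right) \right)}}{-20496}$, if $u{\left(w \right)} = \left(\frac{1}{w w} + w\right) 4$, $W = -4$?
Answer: $- \frac{2441711199}{96214514564} \approx -0.025378$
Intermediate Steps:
$d{\left(l \right)} = 4 l$ ($d{\left(l \right)} = - l \left(-4\right) = 4 l$)
$u{\left(w \right)} = 4 w + \frac{4}{w^{2}}$ ($u{\left(w \right)} = \left(\frac{1}{w^{2}} + w\right) 4 = \left(w + \frac{1}{w^{2}}\right) 4 = 4 w + \frac{4}{w^{2}}$)
$\frac{u{\left(194 \right)}}{-23948} + \frac{d{\left(6 \left(-6\right) \right)}}{-20496} = \frac{4 \cdot 194 + \frac{4}{37636}}{-23948} + \frac{4 \cdot 6 \left(-6\right)}{-20496} = \left(776 + 4 \cdot \frac{1}{37636}\right) \left(- \frac{1}{23948}\right) + 4 \left(-36\right) \left(- \frac{1}{20496}\right) = \left(776 + \frac{1}{9409}\right) \left(- \frac{1}{23948}\right) - - \frac{3}{427} = \frac{7301385}{9409} \left(- \frac{1}{23948}\right) + \frac{3}{427} = - \frac{7301385}{225326732} + \frac{3}{427} = - \frac{2441711199}{96214514564}$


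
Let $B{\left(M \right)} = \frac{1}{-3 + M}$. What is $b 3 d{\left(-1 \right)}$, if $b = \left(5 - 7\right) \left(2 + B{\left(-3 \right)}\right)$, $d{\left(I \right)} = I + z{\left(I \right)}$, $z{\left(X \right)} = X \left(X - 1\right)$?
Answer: $-11$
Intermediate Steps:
$z{\left(X \right)} = X \left(-1 + X\right)$
$d{\left(I \right)} = I + I \left(-1 + I\right)$
$b = - \frac{11}{3}$ ($b = \left(5 - 7\right) \left(2 + \frac{1}{-3 - 3}\right) = - 2 \left(2 + \frac{1}{-6}\right) = - 2 \left(2 - \frac{1}{6}\right) = \left(-2\right) \frac{11}{6} = - \frac{11}{3} \approx -3.6667$)
$b 3 d{\left(-1 \right)} = \left(- \frac{11}{3}\right) 3 \left(-1\right)^{2} = \left(-11\right) 1 = -11$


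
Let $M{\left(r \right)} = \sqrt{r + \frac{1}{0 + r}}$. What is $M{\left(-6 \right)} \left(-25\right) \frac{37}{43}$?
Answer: $- \frac{925 i \sqrt{222}}{258} \approx - 53.419 i$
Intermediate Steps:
$M{\left(r \right)} = \sqrt{r + \frac{1}{r}}$
$M{\left(-6 \right)} \left(-25\right) \frac{37}{43} = \sqrt{-6 + \frac{1}{-6}} \left(-25\right) \frac{37}{43} = \sqrt{-6 - \frac{1}{6}} \left(-25\right) 37 \cdot \frac{1}{43} = \sqrt{- \frac{37}{6}} \left(-25\right) \frac{37}{43} = \frac{i \sqrt{222}}{6} \left(-25\right) \frac{37}{43} = - \frac{25 i \sqrt{222}}{6} \cdot \frac{37}{43} = - \frac{925 i \sqrt{222}}{258}$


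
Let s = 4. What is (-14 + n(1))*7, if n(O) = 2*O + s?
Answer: -56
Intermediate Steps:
n(O) = 4 + 2*O (n(O) = 2*O + 4 = 4 + 2*O)
(-14 + n(1))*7 = (-14 + (4 + 2*1))*7 = (-14 + (4 + 2))*7 = (-14 + 6)*7 = -8*7 = -56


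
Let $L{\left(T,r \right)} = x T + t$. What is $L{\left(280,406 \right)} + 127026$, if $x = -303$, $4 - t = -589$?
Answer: $42779$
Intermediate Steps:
$t = 593$ ($t = 4 - -589 = 4 + 589 = 593$)
$L{\left(T,r \right)} = 593 - 303 T$ ($L{\left(T,r \right)} = - 303 T + 593 = 593 - 303 T$)
$L{\left(280,406 \right)} + 127026 = \left(593 - 84840\right) + 127026 = -84247 + 127026 = 42779$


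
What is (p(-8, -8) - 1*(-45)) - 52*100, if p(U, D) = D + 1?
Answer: -5162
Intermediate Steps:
p(U, D) = 1 + D
(p(-8, -8) - 1*(-45)) - 52*100 = ((1 - 8) - 1*(-45)) - 52*100 = (-7 + 45) - 5200 = 38 - 5200 = -5162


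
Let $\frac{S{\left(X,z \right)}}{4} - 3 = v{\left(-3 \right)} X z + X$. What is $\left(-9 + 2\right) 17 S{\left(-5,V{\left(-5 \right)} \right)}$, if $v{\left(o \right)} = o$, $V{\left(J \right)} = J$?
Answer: $36652$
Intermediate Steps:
$S{\left(X,z \right)} = 12 + 4 X - 12 X z$ ($S{\left(X,z \right)} = 12 + 4 \left(- 3 X z + X\right) = 12 + 4 \left(X - 3 X z\right) = 12 - \left(- 4 X + 12 X z\right) = 12 + 4 X - 12 X z$)
$\left(-9 + 2\right) 17 S{\left(-5,V{\left(-5 \right)} \right)} = \left(-9 + 2\right) 17 \left(12 + 4 \left(-5\right) - \left(-60\right) \left(-5\right)\right) = \left(-7\right) 17 \left(12 - 20 - 300\right) = \left(-119\right) \left(-308\right) = 36652$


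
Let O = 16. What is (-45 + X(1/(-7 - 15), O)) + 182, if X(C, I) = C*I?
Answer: 1499/11 ≈ 136.27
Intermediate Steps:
(-45 + X(1/(-7 - 15), O)) + 182 = (-45 + 16/(-7 - 15)) + 182 = (-45 + 16/(-22)) + 182 = (-45 - 1/22*16) + 182 = (-45 - 8/11) + 182 = -503/11 + 182 = 1499/11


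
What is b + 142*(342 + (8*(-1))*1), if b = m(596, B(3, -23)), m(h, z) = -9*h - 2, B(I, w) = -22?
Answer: 42062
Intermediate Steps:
m(h, z) = -2 - 9*h
b = -5366 (b = -2 - 9*596 = -2 - 5364 = -5366)
b + 142*(342 + (8*(-1))*1) = -5366 + 142*(342 + (8*(-1))*1) = -5366 + 142*(342 - 8*1) = -5366 + 142*(342 - 8) = -5366 + 142*334 = -5366 + 47428 = 42062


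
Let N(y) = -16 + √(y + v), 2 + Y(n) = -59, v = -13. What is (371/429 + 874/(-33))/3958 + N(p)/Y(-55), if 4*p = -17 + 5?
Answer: 26497261/103576902 - 4*I/61 ≈ 0.25582 - 0.065574*I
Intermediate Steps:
p = -3 (p = (-17 + 5)/4 = (¼)*(-12) = -3)
Y(n) = -61 (Y(n) = -2 - 59 = -61)
N(y) = -16 + √(-13 + y) (N(y) = -16 + √(y - 13) = -16 + √(-13 + y))
(371/429 + 874/(-33))/3958 + N(p)/Y(-55) = (371/429 + 874/(-33))/3958 + (-16 + √(-13 - 3))/(-61) = (371*(1/429) + 874*(-1/33))*(1/3958) + (-16 + √(-16))*(-1/61) = (371/429 - 874/33)*(1/3958) + (-16 + 4*I)*(-1/61) = -10991/429*1/3958 + (16/61 - 4*I/61) = -10991/1697982 + (16/61 - 4*I/61) = 26497261/103576902 - 4*I/61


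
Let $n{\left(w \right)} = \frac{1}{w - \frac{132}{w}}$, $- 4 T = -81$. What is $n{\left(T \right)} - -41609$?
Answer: $\frac{61706255}{1483} \approx 41609.0$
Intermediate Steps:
$T = \frac{81}{4}$ ($T = \left(- \frac{1}{4}\right) \left(-81\right) = \frac{81}{4} \approx 20.25$)
$n{\left(T \right)} - -41609 = \frac{81}{4 \left(-132 + \left(\frac{81}{4}\right)^{2}\right)} - -41609 = \frac{81}{4 \left(-132 + \frac{6561}{16}\right)} + 41609 = \frac{81}{4 \cdot \frac{4449}{16}} + 41609 = \frac{81}{4} \cdot \frac{16}{4449} + 41609 = \frac{108}{1483} + 41609 = \frac{61706255}{1483}$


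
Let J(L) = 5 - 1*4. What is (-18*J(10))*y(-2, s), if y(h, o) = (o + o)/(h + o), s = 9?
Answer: -324/7 ≈ -46.286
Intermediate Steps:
J(L) = 1 (J(L) = 5 - 4 = 1)
y(h, o) = 2*o/(h + o) (y(h, o) = (2*o)/(h + o) = 2*o/(h + o))
(-18*J(10))*y(-2, s) = (-18*1)*(2*9/(-2 + 9)) = -36*9/7 = -18*18/7 = -324/7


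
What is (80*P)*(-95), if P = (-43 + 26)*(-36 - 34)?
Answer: -9044000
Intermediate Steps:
P = 1190 (P = -17*(-70) = 1190)
(80*P)*(-95) = (80*1190)*(-95) = 95200*(-95) = -9044000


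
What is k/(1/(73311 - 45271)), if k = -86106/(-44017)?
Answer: 2414412240/44017 ≈ 54852.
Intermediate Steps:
k = 86106/44017 (k = -86106*(-1/44017) = 86106/44017 ≈ 1.9562)
k/(1/(73311 - 45271)) = 86106/(44017*(1/(73311 - 45271))) = 86106/(44017*(1/28040)) = (86106/44017)*28040 = 2414412240/44017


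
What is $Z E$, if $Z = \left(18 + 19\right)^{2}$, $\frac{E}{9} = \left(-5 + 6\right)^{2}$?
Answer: $12321$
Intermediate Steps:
$E = 9$ ($E = 9 \left(-5 + 6\right)^{2} = 9 \cdot 1^{2} = 9 \cdot 1 = 9$)
$Z = 1369$ ($Z = 37^{2} = 1369$)
$Z E = 1369 \cdot 9 = 12321$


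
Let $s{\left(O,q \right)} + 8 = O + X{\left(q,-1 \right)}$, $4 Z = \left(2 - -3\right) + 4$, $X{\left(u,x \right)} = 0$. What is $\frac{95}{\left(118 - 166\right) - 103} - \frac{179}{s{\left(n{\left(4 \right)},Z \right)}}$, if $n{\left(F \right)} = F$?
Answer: $\frac{26649}{604} \approx 44.121$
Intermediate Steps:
$Z = \frac{9}{4}$ ($Z = \frac{\left(2 - -3\right) + 4}{4} = \frac{\left(2 + 3\right) + 4}{4} = \frac{5 + 4}{4} = \frac{1}{4} \cdot 9 = \frac{9}{4} \approx 2.25$)
$s{\left(O,q \right)} = -8 + O$ ($s{\left(O,q \right)} = -8 + \left(O + 0\right) = -8 + O$)
$\frac{95}{\left(118 - 166\right) - 103} - \frac{179}{s{\left(n{\left(4 \right)},Z \right)}} = \frac{95}{\left(118 - 166\right) - 103} - \frac{179}{-8 + 4} = \frac{95}{-48 - 103} - \frac{179}{-4} = \frac{95}{-151} - - \frac{179}{4} = 95 \left(- \frac{1}{151}\right) + \frac{179}{4} = - \frac{95}{151} + \frac{179}{4} = \frac{26649}{604}$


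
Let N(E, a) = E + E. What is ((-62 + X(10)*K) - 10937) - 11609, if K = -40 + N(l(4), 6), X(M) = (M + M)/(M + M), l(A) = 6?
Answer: -22636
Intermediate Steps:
X(M) = 1 (X(M) = (2*M)/((2*M)) = (2*M)*(1/(2*M)) = 1)
N(E, a) = 2*E
K = -28 (K = -40 + 2*6 = -40 + 12 = -28)
((-62 + X(10)*K) - 10937) - 11609 = ((-62 + 1*(-28)) - 10937) - 11609 = ((-62 - 28) - 10937) - 11609 = (-90 - 10937) - 11609 = -11027 - 11609 = -22636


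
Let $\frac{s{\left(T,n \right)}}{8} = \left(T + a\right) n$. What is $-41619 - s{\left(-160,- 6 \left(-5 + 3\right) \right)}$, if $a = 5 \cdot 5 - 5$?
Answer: $-28179$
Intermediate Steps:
$a = 20$ ($a = 25 - 5 = 20$)
$s{\left(T,n \right)} = 8 n \left(20 + T\right)$ ($s{\left(T,n \right)} = 8 \left(T + 20\right) n = 8 \left(20 + T\right) n = 8 n \left(20 + T\right)$)
$-41619 - s{\left(-160,- 6 \left(-5 + 3\right) \right)} = -41619 - 8 \left(- 6 \left(-5 + 3\right)\right) \left(20 - 160\right) = -41619 - 8 \left(\left(-6\right) \left(-2\right)\right) \left(-140\right) = -41619 - 8 \cdot 12 \left(-140\right) = -41619 - -13440 = -41619 + 13440 = -28179$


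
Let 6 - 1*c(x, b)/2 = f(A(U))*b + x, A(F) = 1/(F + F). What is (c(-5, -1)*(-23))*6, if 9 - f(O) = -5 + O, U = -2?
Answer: -6969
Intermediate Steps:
A(F) = 1/(2*F)
f(O) = 14 - O (f(O) = 9 - (-5 + O) = 9 + (5 - O) = 14 - O)
c(x, b) = 12 - 2*x - 57*b/2 (c(x, b) = 12 - 2*((14 - 1/(2*(-2)))*b + x) = 12 - 2*((14 - (-1)/(2*2))*b + x) = 12 - 2*((14 - 1*(-¼))*b + x) = 12 - 2*((14 + ¼)*b + x) = 12 - 2*(57*b/4 + x) = 12 - 2*(x + 57*b/4) = 12 + (-2*x - 57*b/2) = 12 - 2*x - 57*b/2)
(c(-5, -1)*(-23))*6 = ((12 - 2*(-5) - 57/2*(-1))*(-23))*6 = ((12 + 10 + 57/2)*(-23))*6 = ((101/2)*(-23))*6 = -2323/2*6 = -6969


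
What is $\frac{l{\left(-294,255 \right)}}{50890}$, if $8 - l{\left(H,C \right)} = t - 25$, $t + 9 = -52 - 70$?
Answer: $\frac{82}{25445} \approx 0.0032226$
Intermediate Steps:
$t = -131$ ($t = -9 - 122 = -131$)
$l{\left(H,C \right)} = 164$ ($l{\left(H,C \right)} = 8 - \left(-131 - 25\right) = 8 - -156 = 8 + 156 = 164$)
$\frac{l{\left(-294,255 \right)}}{50890} = \frac{164}{50890} = 164 \cdot \frac{1}{50890} = \frac{82}{25445}$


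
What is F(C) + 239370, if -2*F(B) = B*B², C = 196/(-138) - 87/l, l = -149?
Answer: 520243093811094139/2173382036082 ≈ 2.3937e+5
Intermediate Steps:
C = -8599/10281 (C = 196/(-138) - 87/(-149) = 196*(-1/138) - 87*(-1/149) = -98/69 + 87/149 = -8599/10281 ≈ -0.83640)
F(B) = -B³/2 (F(B) = -B*B²/2 = -B³/2)
F(C) + 239370 = -(-8599/10281)³/2 + 239370 = -½*(-635834145799/1086691018041) + 239370 = 635834145799/2173382036082 + 239370 = 520243093811094139/2173382036082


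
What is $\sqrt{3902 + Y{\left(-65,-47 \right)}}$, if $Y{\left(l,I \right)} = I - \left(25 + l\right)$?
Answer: $\sqrt{3895} \approx 62.41$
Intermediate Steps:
$Y{\left(l,I \right)} = -25 + I - l$
$\sqrt{3902 + Y{\left(-65,-47 \right)}} = \sqrt{3902 - 7} = \sqrt{3895}$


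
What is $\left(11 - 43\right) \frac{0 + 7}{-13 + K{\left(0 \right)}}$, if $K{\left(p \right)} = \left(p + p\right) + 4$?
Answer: $\frac{224}{9} \approx 24.889$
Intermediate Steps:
$K{\left(p \right)} = 4 + 2 p$ ($K{\left(p \right)} = 2 p + 4 = 4 + 2 p$)
$\left(11 - 43\right) \frac{0 + 7}{-13 + K{\left(0 \right)}} = \left(11 - 43\right) \frac{0 + 7}{-13 + \left(4 + 2 \cdot 0\right)} = - 32 \frac{7}{-13 + \left(4 + 0\right)} = - 32 \frac{7}{-13 + 4} = - 32 \frac{7}{-9} = - 32 \cdot 7 \left(- \frac{1}{9}\right) = \left(-32\right) \left(- \frac{7}{9}\right) = \frac{224}{9}$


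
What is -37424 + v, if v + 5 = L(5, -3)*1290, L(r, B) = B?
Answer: -41299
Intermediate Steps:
v = -3875 (v = -5 - 3*1290 = -5 - 3870 = -3875)
-37424 + v = -37424 - 3875 = -41299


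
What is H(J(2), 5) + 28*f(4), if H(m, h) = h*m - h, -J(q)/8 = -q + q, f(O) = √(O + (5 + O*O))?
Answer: 135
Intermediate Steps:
f(O) = √(5 + O + O²) (f(O) = √(O + (5 + O²)) = √(5 + O + O²))
J(q) = 0 (J(q) = -8*(-q + q) = -8*0 = 0)
H(m, h) = -h + h*m
H(J(2), 5) + 28*f(4) = 5*(-1 + 0) + 28*√(5 + 4 + 4²) = 5*(-1) + 28*√(5 + 4 + 16) = -5 + 28*√25 = -5 + 28*5 = -5 + 140 = 135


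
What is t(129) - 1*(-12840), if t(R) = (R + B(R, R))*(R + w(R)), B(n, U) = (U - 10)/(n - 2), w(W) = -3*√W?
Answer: 3759438/127 - 49506*√129/127 ≈ 25174.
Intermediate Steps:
B(n, U) = (-10 + U)/(-2 + n)
t(R) = (R - 3*√R)*(R + (-10 + R)/(-2 + R)) (t(R) = (R + (-10 + R)/(-2 + R))*(R - 3*√R) = (R - 3*√R)*(R + (-10 + R)/(-2 + R)))
t(129) - 1*(-12840) = (129*(-10 + 129) + (-2 + 129)*(129² - 387*√129) + 3*√129*(10 - 1*129))/(-2 + 129) - 1*(-12840) = (129*119 + 127*(16641 - 387*√129) + 3*√129*(10 - 129))/127 + 12840 = (15351 + 127*(16641 - 387*√129) + 3*√129*(-119))/127 + 12840 = (15351 + (2113407 - 49149*√129) - 357*√129)/127 + 12840 = (2128758 - 49506*√129)/127 + 12840 = (2128758/127 - 49506*√129/127) + 12840 = 3759438/127 - 49506*√129/127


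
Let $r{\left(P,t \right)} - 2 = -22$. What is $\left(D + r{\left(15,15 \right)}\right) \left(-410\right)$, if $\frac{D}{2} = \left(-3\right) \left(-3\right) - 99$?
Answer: $82000$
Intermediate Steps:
$r{\left(P,t \right)} = -20$ ($r{\left(P,t \right)} = 2 - 22 = -20$)
$D = -180$ ($D = 2 \left(\left(-3\right) \left(-3\right) - 99\right) = 2 \left(9 - 99\right) = 2 \left(-90\right) = -180$)
$\left(D + r{\left(15,15 \right)}\right) \left(-410\right) = \left(-180 - 20\right) \left(-410\right) = \left(-200\right) \left(-410\right) = 82000$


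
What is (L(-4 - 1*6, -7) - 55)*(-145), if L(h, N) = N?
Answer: 8990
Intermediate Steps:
(L(-4 - 1*6, -7) - 55)*(-145) = (-7 - 55)*(-145) = -62*(-145) = 8990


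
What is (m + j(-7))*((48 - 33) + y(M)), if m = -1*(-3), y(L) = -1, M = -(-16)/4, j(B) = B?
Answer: -56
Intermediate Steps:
M = 4 (M = -(-16)/4 = -4*(-1) = 4)
m = 3
(m + j(-7))*((48 - 33) + y(M)) = (3 - 7)*((48 - 33) - 1) = -4*(15 - 1) = -4*14 = -56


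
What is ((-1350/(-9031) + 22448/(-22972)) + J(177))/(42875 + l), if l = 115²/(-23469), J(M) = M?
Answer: 214440522457011/52187641285014950 ≈ 0.0041090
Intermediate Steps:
l = -13225/23469 (l = 13225*(-1/23469) = -13225/23469 ≈ -0.56351)
((-1350/(-9031) + 22448/(-22972)) + J(177))/(42875 + l) = ((-1350/(-9031) + 22448/(-22972)) + 177)/(42875 - 13225/23469) = ((-1350*(-1/9031) + 22448*(-1/22972)) + 177)/(1006220150/23469) = ((1350/9031 - 5612/5743) + 177)*(23469/1006220150) = (-42928922/51865033 + 177)*(23469/1006220150) = (9137181919/51865033)*(23469/1006220150) = 214440522457011/52187641285014950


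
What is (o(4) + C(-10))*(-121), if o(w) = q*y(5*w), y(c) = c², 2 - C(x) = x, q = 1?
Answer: -49852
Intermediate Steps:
C(x) = 2 - x
o(w) = 25*w² (o(w) = 1*(5*w)² = 1*(25*w²) = 25*w²)
(o(4) + C(-10))*(-121) = (25*4² + (2 - 1*(-10)))*(-121) = (25*16 + (2 + 10))*(-121) = (400 + 12)*(-121) = 412*(-121) = -49852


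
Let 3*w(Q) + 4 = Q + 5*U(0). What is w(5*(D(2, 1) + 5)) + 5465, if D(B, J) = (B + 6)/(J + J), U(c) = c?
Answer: 16436/3 ≈ 5478.7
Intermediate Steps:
D(B, J) = (6 + B)/(2*J) (D(B, J) = (6 + B)/((2*J)) = (6 + B)*(1/(2*J)) = (6 + B)/(2*J))
w(Q) = -4/3 + Q/3 (w(Q) = -4/3 + (Q + 5*0)/3 = -4/3 + (Q + 0)/3 = -4/3 + Q/3)
w(5*(D(2, 1) + 5)) + 5465 = (-4/3 + (5*((1/2)*(6 + 2)/1 + 5))/3) + 5465 = (-4/3 + (5*((1/2)*1*8 + 5))/3) + 5465 = (-4/3 + (5*(4 + 5))/3) + 5465 = (-4/3 + (5*9)/3) + 5465 = (-4/3 + (1/3)*45) + 5465 = (-4/3 + 15) + 5465 = 41/3 + 5465 = 16436/3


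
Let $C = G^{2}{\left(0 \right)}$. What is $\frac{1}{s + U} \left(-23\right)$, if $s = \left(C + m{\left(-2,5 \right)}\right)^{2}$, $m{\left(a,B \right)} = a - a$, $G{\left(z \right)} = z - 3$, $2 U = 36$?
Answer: $- \frac{23}{99} \approx -0.23232$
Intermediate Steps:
$U = 18$ ($U = \frac{1}{2} \cdot 36 = 18$)
$G{\left(z \right)} = -3 + z$ ($G{\left(z \right)} = z - 3 = -3 + z$)
$m{\left(a,B \right)} = 0$
$C = 9$ ($C = \left(-3 + 0\right)^{2} = \left(-3\right)^{2} = 9$)
$s = 81$ ($s = \left(9 + 0\right)^{2} = 9^{2} = 81$)
$\frac{1}{s + U} \left(-23\right) = \frac{1}{81 + 18} \left(-23\right) = \frac{1}{99} \left(-23\right) = - \frac{23}{99}$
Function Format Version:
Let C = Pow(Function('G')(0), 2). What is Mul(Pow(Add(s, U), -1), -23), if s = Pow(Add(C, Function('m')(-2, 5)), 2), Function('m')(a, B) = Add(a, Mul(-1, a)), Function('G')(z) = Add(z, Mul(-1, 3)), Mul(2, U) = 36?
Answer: Rational(-23, 99) ≈ -0.23232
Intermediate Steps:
U = 18 (U = Mul(Rational(1, 2), 36) = 18)
Function('G')(z) = Add(-3, z) (Function('G')(z) = Add(z, -3) = Add(-3, z))
Function('m')(a, B) = 0
C = 9 (C = Pow(Add(-3, 0), 2) = Pow(-3, 2) = 9)
s = 81 (s = Pow(Add(9, 0), 2) = Pow(9, 2) = 81)
Mul(Pow(Add(s, U), -1), -23) = Mul(Pow(Add(81, 18), -1), -23) = Mul(Pow(99, -1), -23) = Mul(Rational(1, 99), -23) = Rational(-23, 99)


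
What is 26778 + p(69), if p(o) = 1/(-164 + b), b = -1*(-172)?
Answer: 214225/8 ≈ 26778.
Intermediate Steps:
b = 172
p(o) = 1/8 (p(o) = 1/(-164 + 172) = 1/8)
26778 + p(69) = 26778 + 1/8 = 214225/8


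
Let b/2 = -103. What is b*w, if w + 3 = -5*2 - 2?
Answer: 3090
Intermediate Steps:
w = -15 (w = -3 + (-5*2 - 2) = -3 + (-10 - 2) = -3 - 12 = -15)
b = -206 (b = 2*(-103) = -206)
b*w = -206*(-15) = 3090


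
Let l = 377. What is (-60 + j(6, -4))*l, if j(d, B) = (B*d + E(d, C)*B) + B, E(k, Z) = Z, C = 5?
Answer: -40716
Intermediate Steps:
j(d, B) = 6*B + B*d (j(d, B) = (B*d + 5*B) + B = (5*B + B*d) + B = 6*B + B*d)
(-60 + j(6, -4))*l = (-60 - 4*(6 + 6))*377 = (-60 - 4*12)*377 = (-60 - 48)*377 = -108*377 = -40716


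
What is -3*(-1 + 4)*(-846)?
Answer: 7614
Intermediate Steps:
-3*(-1 + 4)*(-846) = -3*3*(-846) = -9*(-846) = 7614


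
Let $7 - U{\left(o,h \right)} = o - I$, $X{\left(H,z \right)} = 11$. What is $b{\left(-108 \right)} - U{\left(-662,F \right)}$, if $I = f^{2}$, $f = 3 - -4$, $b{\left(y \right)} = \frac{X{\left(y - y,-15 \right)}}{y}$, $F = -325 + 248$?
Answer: $- \frac{77555}{108} \approx -718.1$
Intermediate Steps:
$F = -77$
$b{\left(y \right)} = \frac{11}{y}$
$f = 7$ ($f = 3 + 4 = 7$)
$I = 49$ ($I = 7^{2} = 49$)
$U{\left(o,h \right)} = 56 - o$ ($U{\left(o,h \right)} = 7 - \left(o - 49\right) = 7 - \left(-49 + o\right) = 56 - o$)
$b{\left(-108 \right)} - U{\left(-662,F \right)} = \frac{11}{-108} - \left(56 - -662\right) = 11 \left(- \frac{1}{108}\right) - \left(56 + 662\right) = - \frac{11}{108} - 718 = - \frac{77555}{108}$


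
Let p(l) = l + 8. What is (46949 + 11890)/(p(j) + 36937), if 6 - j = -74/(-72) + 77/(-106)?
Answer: 112264812/70501933 ≈ 1.5924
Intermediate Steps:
j = 10873/1908 (j = 6 - (-74/(-72) + 77/(-106)) = 6 - (-74*(-1/72) + 77*(-1/106)) = 6 - (37/36 - 77/106) = 6 - 1*575/1908 = 6 - 575/1908 = 10873/1908 ≈ 5.6986)
p(l) = 8 + l
(46949 + 11890)/(p(j) + 36937) = (46949 + 11890)/((8 + 10873/1908) + 36937) = 58839/(26137/1908 + 36937) = 58839/(70501933/1908) = 58839*(1908/70501933) = 112264812/70501933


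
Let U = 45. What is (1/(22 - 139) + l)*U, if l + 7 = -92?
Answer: -57920/13 ≈ -4455.4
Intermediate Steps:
l = -99 (l = -7 - 92 = -99)
(1/(22 - 139) + l)*U = (1/(22 - 139) - 99)*45 = (1/(-117) - 99)*45 = (-1/117 - 99)*45 = -11584/117*45 = -57920/13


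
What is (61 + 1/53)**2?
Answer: 10458756/2809 ≈ 3723.3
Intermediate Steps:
(61 + 1/53)**2 = (3234/53)**2 = 10458756/2809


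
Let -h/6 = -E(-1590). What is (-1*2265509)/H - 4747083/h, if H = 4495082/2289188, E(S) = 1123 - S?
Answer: -14073651954509697/12195157466 ≈ -1.1540e+6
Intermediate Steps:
h = 16278 (h = -(-6)*(1123 - 1*(-1590)) = -(-6)*(1123 + 1590) = -(-6)*2713 = -6*(-2713) = 16278)
H = 2247541/1144594 (H = 4495082*(1/2289188) = 2247541/1144594 ≈ 1.9636)
(-1*2265509)/H - 4747083/h = (-1*2265509)/(2247541/1144594) - 4747083/16278 = -2265509*1144594/2247541 - 4747083*1/16278 = -2593088008346/2247541 - 1582361/5426 = -14073651954509697/12195157466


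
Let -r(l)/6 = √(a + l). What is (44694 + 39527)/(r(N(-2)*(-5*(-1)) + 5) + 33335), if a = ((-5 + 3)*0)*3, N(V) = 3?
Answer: 561501407/222244301 + 1010652*√5/1111221505 ≈ 2.5285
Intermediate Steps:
a = 0 (a = -2*0*3 = 0*3 = 0)
r(l) = -6*√l (r(l) = -6*√(0 + l) = -6*√l)
(44694 + 39527)/(r(N(-2)*(-5*(-1)) + 5) + 33335) = (44694 + 39527)/(-6*√(3*(-5*(-1)) + 5) + 33335) = 84221/(-6*√(3*5 + 5) + 33335) = 84221/(-6*√(15 + 5) + 33335) = 84221/(-12*√5 + 33335) = 84221/(33335 - 12*√5)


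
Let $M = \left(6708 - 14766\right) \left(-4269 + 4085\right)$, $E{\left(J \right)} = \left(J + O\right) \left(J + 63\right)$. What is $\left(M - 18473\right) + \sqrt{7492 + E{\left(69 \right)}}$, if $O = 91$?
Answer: $1464199 + 2 \sqrt{7153} \approx 1.4644 \cdot 10^{6}$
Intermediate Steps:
$E{\left(J \right)} = \left(63 + J\right) \left(91 + J\right)$ ($E{\left(J \right)} = \left(J + 91\right) \left(J + 63\right) = \left(91 + J\right) \left(63 + J\right) = \left(63 + J\right) \left(91 + J\right)$)
$M = 1482672$ ($M = \left(-8058\right) \left(-184\right) = 1482672$)
$\left(M - 18473\right) + \sqrt{7492 + E{\left(69 \right)}} = \left(1482672 - 18473\right) + \sqrt{7492 + \left(5733 + 69^{2} + 154 \cdot 69\right)} = 1464199 + \sqrt{7492 + \left(5733 + 4761 + 10626\right)} = 1464199 + \sqrt{7492 + 21120} = 1464199 + \sqrt{28612} = 1464199 + 2 \sqrt{7153}$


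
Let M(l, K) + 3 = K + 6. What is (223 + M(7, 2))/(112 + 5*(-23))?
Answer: -76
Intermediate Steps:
M(l, K) = 3 + K (M(l, K) = -3 + (K + 6) = -3 + (6 + K) = 3 + K)
(223 + M(7, 2))/(112 + 5*(-23)) = (223 + (3 + 2))/(112 + 5*(-23)) = (223 + 5)/(112 - 115) = 228/(-3) = 228*(-⅓) = -76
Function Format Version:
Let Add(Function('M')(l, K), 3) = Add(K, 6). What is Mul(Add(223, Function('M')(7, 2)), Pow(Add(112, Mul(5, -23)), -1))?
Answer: -76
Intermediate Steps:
Function('M')(l, K) = Add(3, K) (Function('M')(l, K) = Add(-3, Add(K, 6)) = Add(-3, Add(6, K)) = Add(3, K))
Mul(Add(223, Function('M')(7, 2)), Pow(Add(112, Mul(5, -23)), -1)) = Mul(Add(223, Add(3, 2)), Pow(Add(112, Mul(5, -23)), -1)) = Mul(Add(223, 5), Pow(Add(112, -115), -1)) = Mul(228, Pow(-3, -1)) = Mul(228, Rational(-1, 3)) = -76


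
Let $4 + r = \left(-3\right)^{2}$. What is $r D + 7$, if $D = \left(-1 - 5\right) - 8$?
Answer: $-63$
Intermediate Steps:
$D = -14$ ($D = -6 - 8 = -14$)
$r = 5$ ($r = -4 + \left(-3\right)^{2} = -4 + 9 = 5$)
$r D + 7 = 5 \left(-14\right) + 7 = -70 + 7 = -63$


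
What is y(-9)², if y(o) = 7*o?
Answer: 3969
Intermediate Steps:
y(-9)² = (7*(-9))² = (-63)² = 3969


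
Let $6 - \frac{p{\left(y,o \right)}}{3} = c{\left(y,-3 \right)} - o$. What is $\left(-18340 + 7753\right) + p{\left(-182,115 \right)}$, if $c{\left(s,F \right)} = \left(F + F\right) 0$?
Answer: $-10224$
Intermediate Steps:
$c{\left(s,F \right)} = 0$ ($c{\left(s,F \right)} = 2 F 0 = 0$)
$p{\left(y,o \right)} = 18 + 3 o$ ($p{\left(y,o \right)} = 18 - 3 \left(0 - o\right) = 18 - 3 \left(- o\right) = 18 + 3 o$)
$\left(-18340 + 7753\right) + p{\left(-182,115 \right)} = \left(-18340 + 7753\right) + \left(18 + 3 \cdot 115\right) = -10587 + \left(18 + 345\right) = -10587 + 363 = -10224$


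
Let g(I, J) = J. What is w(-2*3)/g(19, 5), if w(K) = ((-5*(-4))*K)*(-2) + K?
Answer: 234/5 ≈ 46.800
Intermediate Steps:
w(K) = -39*K (w(K) = (20*K)*(-2) + K = -40*K + K = -39*K)
w(-2*3)/g(19, 5) = -(-78)*3/5 = -39*(-6)*(1/5) = 234*(1/5) = 234/5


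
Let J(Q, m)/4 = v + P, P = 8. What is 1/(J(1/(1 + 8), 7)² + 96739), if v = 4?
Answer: 1/99043 ≈ 1.0097e-5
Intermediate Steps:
J(Q, m) = 48 (J(Q, m) = 4*(4 + 8) = 4*12 = 48)
1/(J(1/(1 + 8), 7)² + 96739) = 1/(48² + 96739) = 1/(2304 + 96739) = 1/99043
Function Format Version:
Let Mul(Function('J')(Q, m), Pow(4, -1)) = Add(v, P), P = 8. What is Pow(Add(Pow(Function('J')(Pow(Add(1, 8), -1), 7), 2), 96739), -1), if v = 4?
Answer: Rational(1, 99043) ≈ 1.0097e-5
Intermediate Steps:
Function('J')(Q, m) = 48 (Function('J')(Q, m) = Mul(4, Add(4, 8)) = Mul(4, 12) = 48)
Pow(Add(Pow(Function('J')(Pow(Add(1, 8), -1), 7), 2), 96739), -1) = Pow(Add(Pow(48, 2), 96739), -1) = Pow(Add(2304, 96739), -1) = Pow(99043, -1) = Rational(1, 99043)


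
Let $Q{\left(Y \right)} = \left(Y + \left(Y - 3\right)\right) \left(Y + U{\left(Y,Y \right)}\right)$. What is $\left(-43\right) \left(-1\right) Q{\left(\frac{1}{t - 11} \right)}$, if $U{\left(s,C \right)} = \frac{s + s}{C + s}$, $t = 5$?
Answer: $- \frac{1075}{9} \approx -119.44$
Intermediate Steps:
$U{\left(s,C \right)} = \frac{2 s}{C + s}$
$Q{\left(Y \right)} = \left(1 + Y\right) \left(-3 + 2 Y\right)$ ($Q{\left(Y \right)} = \left(Y + \left(Y - 3\right)\right) \left(Y + \frac{2 Y}{Y + Y}\right) = \left(Y + \left(-3 + Y\right)\right) \left(Y + \frac{2 Y}{2 Y}\right) = \left(-3 + 2 Y\right) \left(Y + 2 Y \frac{1}{2 Y}\right) = \left(-3 + 2 Y\right) \left(Y + 1\right) = \left(-3 + 2 Y\right) \left(1 + Y\right) = \left(1 + Y\right) \left(-3 + 2 Y\right)$)
$\left(-43\right) \left(-1\right) Q{\left(\frac{1}{t - 11} \right)} = \left(-43\right) \left(-1\right) \left(-3 - \frac{1}{5 - 11} + 2 \left(\frac{1}{5 - 11}\right)^{2}\right) = 43 \left(-3 - \frac{1}{-6} + 2 \left(\frac{1}{-6}\right)^{2}\right) = 43 \left(-3 - - \frac{1}{6} + 2 \left(- \frac{1}{6}\right)^{2}\right) = 43 \left(-3 + \frac{1}{6} + 2 \cdot \frac{1}{36}\right) = 43 \left(-3 + \frac{1}{6} + \frac{1}{18}\right) = 43 \left(- \frac{25}{9}\right) = - \frac{1075}{9}$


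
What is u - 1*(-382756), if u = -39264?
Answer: 343492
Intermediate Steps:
u - 1*(-382756) = -39264 - 1*(-382756) = -39264 + 382756 = 343492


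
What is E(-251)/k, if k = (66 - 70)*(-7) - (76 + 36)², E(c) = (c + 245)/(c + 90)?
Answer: -1/335846 ≈ -2.9776e-6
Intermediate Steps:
E(c) = (245 + c)/(90 + c)
k = -12516 (k = -4*(-7) - 1*112² = 28 - 1*12544 = 28 - 12544 = -12516)
E(-251)/k = ((245 - 251)/(90 - 251))/(-12516) = (-6/(-161))*(-1/12516) = -1/161*(-6)*(-1/12516) = (6/161)*(-1/12516) = -1/335846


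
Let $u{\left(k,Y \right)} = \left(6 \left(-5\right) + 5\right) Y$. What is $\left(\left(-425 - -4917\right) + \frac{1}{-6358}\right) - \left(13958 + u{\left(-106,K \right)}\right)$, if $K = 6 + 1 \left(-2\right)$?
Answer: $- \frac{59549029}{6358} \approx -9366.0$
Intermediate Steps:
$K = 4$ ($K = 6 - 2 = 4$)
$u{\left(k,Y \right)} = - 25 Y$ ($u{\left(k,Y \right)} = \left(-30 + 5\right) Y = - 25 Y$)
$\left(\left(-425 - -4917\right) + \frac{1}{-6358}\right) - \left(13958 + u{\left(-106,K \right)}\right) = \left(\left(-425 - -4917\right) + \frac{1}{-6358}\right) - \left(13958 - 100\right) = \left(\left(-425 + 4917\right) - \frac{1}{6358}\right) - 13858 = \left(4492 - \frac{1}{6358}\right) + \left(-13958 + 100\right) = \frac{28560135}{6358} - 13858 = - \frac{59549029}{6358}$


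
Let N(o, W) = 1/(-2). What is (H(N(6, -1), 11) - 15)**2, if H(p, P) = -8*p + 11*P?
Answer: 12100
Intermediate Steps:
N(o, W) = -1/2 (N(o, W) = 1*(-1/2) = -1/2)
(H(N(6, -1), 11) - 15)**2 = ((-8*(-1/2) + 11*11) - 15)**2 = ((4 + 121) - 15)**2 = (125 - 15)**2 = 110**2 = 12100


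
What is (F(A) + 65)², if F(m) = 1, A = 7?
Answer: 4356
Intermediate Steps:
(F(A) + 65)² = (1 + 65)² = 66² = 4356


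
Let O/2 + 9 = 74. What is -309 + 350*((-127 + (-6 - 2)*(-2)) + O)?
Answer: 6341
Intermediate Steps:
O = 130 (O = -18 + 2*74 = -18 + 148 = 130)
-309 + 350*((-127 + (-6 - 2)*(-2)) + O) = -309 + 350*((-127 + (-6 - 2)*(-2)) + 130) = -309 + 350*((-127 - 8*(-2)) + 130) = -309 + 350*((-127 + 16) + 130) = -309 + 350*(-111 + 130) = -309 + 350*19 = -309 + 6650 = 6341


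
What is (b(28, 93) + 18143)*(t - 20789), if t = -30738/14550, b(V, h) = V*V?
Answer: -954269965296/2425 ≈ -3.9351e+8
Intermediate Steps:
b(V, h) = V²
t = -5123/2425 (t = -30738*1/14550 = -5123/2425 ≈ -2.1126)
(b(28, 93) + 18143)*(t - 20789) = (28² + 18143)*(-5123/2425 - 20789) = (784 + 18143)*(-50418448/2425) = 18927*(-50418448/2425) = -954269965296/2425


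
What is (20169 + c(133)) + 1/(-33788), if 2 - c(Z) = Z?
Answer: 677043943/33788 ≈ 20038.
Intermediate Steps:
c(Z) = 2 - Z
(20169 + c(133)) + 1/(-33788) = (20169 + (2 - 1*133)) + 1/(-33788) = (20169 + (2 - 133)) - 1/33788 = (20169 - 131) - 1/33788 = 20038 - 1/33788 = 677043943/33788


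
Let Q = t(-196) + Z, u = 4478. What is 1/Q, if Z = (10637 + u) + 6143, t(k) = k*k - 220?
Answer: 1/59454 ≈ 1.6820e-5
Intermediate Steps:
t(k) = -220 + k² (t(k) = k² - 220 = -220 + k²)
Z = 21258 (Z = (10637 + 4478) + 6143 = 15115 + 6143 = 21258)
Q = 59454 (Q = (-220 + (-196)²) + 21258 = (-220 + 38416) + 21258 = 38196 + 21258 = 59454)
1/Q = 1/59454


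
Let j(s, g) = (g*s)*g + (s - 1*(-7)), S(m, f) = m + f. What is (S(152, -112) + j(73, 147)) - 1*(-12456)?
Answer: 1590033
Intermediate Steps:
S(m, f) = f + m
j(s, g) = 7 + s + s*g² (j(s, g) = s*g² + (s + 7) = s*g² + (7 + s) = 7 + s + s*g²)
(S(152, -112) + j(73, 147)) - 1*(-12456) = ((-112 + 152) + (7 + 73 + 73*147²)) - 1*(-12456) = (40 + (7 + 73 + 73*21609)) + 12456 = (40 + (7 + 73 + 1577457)) + 12456 = (40 + 1577537) + 12456 = 1577577 + 12456 = 1590033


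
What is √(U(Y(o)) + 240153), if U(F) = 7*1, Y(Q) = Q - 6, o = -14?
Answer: 4*√15010 ≈ 490.06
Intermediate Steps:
Y(Q) = -6 + Q
U(F) = 7
√(U(Y(o)) + 240153) = √(7 + 240153) = √240160 = 4*√15010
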